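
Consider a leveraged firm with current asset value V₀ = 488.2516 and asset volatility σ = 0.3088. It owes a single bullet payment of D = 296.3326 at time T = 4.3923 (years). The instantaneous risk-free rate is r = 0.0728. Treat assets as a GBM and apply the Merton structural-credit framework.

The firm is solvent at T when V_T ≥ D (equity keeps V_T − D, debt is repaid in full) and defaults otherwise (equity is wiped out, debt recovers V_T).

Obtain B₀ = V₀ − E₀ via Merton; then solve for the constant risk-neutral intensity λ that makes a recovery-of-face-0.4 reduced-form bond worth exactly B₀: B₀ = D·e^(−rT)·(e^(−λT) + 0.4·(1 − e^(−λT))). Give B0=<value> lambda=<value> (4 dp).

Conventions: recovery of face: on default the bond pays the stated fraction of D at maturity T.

B0=205.3244 lambda=0.0182

Work the structural quantities from V₀ = 488.2516 against face 296.3326:
d₁ = [ln(V₀/D) + (r + σ²/2)T] / (σ√T)
   = [ln(488.2516/296.3326) + (0.0728 + 0.5·0.3088²)·4.3923] / (0.3088·√4.3923)
   = [0.499348 + 0.529179] / 0.647177 = 1.589251
d₂ = d₁ − σ√T = 1.589251 − 0.647177 = 0.942073
N(d₁) = 0.943998,  N(d₂) = 0.826922,  e^(−rT) = 0.726324
E₀ = V₀·N(d₁) − D·e^(−rT)·N(d₂)
   = 488.2516·0.943998 − 296.3326·0.726324·0.826922 = 282.927246
B₀ = V₀ − E₀ = 488.2516 − 282.927246 = 205.324354
e^(−λT) = (B₀·e^(rT)/D − 0.4)/(1 − 0.4) = (205.3244·1.376797/296.3326 − 0.4)/0.6 = 0.92326933
λ = −ln(0.92326933)/4.3923 = 0.018176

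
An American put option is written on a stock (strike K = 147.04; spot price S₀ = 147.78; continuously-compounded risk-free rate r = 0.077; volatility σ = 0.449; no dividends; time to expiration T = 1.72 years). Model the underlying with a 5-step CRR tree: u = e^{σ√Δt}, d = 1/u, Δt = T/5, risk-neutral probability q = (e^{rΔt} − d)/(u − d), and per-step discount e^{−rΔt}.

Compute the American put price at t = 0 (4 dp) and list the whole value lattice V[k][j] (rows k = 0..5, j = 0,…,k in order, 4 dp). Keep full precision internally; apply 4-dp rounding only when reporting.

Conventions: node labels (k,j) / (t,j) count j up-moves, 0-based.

price = 26.8746
tree:
26.8746
40.8390 13.5293
59.7676 22.9938 4.2250
79.9732 37.9100 8.4228 0.0000
95.5008 59.7676 16.7913 0.0000 0.0000
107.4333 79.9732 33.4745 0.0000 0.0000 0.0000

Δt=0.34400, u=1.30128, d=0.76848, q=0.48492, disc=e^(-rΔt)=0.97386
k=5 terminal: V=max(K-S,0) → 107.4333 79.9732 33.4745 0.0000 0.0000 0.0000
k=4: j=0 S=51.5392 intr=95.5008 cont=91.6571 V=95.5008[EX]; j=1 S=87.2724 intr=59.7676 cont=55.9239 V=59.7676[EX]; j=2 S=147.7800 intr=0.0000 cont=16.7913 V=16.7913[hold]; j=3 S=250.2387 intr=0.0000 cont=0.0000 V=0.0000[hold]; j=4 S=423.7340 intr=0.0000 cont=0.0000 V=0.0000[hold]
k=3: j=0 S=67.0668 intr=79.9732 cont=76.1296 V=79.9732[EX]; j=1 S=113.5655 intr=33.4745 cont=37.9100 V=37.9100[hold]; j=2 S=192.3026 intr=0.0000 cont=8.4228 V=8.4228[hold]; j=3 S=325.6296 intr=0.0000 cont=0.0000 V=0.0000[hold]
k=2: j=0 S=87.2724 intr=59.7676 cont=58.0185 V=59.7676[EX]; j=1 S=147.7800 intr=0.0000 cont=22.9938 V=22.9938[hold]; j=2 S=250.2387 intr=0.0000 cont=4.2250 V=4.2250[hold]
k=1: j=0 S=113.5655 intr=33.4745 cont=40.8390 V=40.8390[hold]; j=1 S=192.3026 intr=0.0000 cont=13.5293 V=13.5293[hold]
k=0: j=0 S=147.7800 intr=0.0000 cont=26.8746 V=26.8746[hold]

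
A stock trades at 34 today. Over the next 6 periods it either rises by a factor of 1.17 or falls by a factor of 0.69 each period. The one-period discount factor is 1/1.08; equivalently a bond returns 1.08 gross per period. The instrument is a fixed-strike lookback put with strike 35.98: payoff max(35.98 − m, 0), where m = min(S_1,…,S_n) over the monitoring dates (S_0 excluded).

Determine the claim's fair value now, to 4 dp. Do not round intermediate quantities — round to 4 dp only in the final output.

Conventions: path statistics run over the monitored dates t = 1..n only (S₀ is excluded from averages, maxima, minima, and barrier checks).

price = 3.8567

Set p* = 0.8125 (from d < R < u); the path-dependent value is the discounted p*-expectation over all price paths.
Enumerate all 2^6 = 64 price paths (U = up ×1.17, D = down ×0.69); each path with k up-moves has probability p*^k·(1−p*)^(6−k).
DDDDDD: m=3.6692, payoff=32.3108, prob=0.000043
UDDDDD: m=6.2217, payoff=29.7583, prob=0.000188
DUDDDD: m=6.2217, payoff=29.7583, prob=0.000188
UUDDDD: m=10.5499, payoff=25.4301, prob=0.000816
DDUDDD: m=6.2217, payoff=29.7583, prob=0.000188
UDUDDD: m=10.5499, payoff=25.4301, prob=0.000816
DUUDDD: m=10.5499, payoff=25.4301, prob=0.000816
UUUDDD: m=17.8889, payoff=18.0911, prob=0.003536
DDDUDD: m=6.2217, payoff=29.7583, prob=0.000188
UDDUDD: m=10.5499, payoff=25.4301, prob=0.000816
DUDUDD: m=10.5499, payoff=25.4301, prob=0.000816
UUDUDD: m=17.8889, payoff=18.0911, prob=0.003536
DDUUDD: m=10.5499, payoff=25.4301, prob=0.000816
UDUUDD: m=17.8889, payoff=18.0911, prob=0.003536
DUUUDD: m=17.8889, payoff=18.0911, prob=0.003536
UUUUDD: m=30.3334, payoff=5.6466, prob=0.015321
DDDDUD: m=6.2217, payoff=29.7583, prob=0.000188
UDDDUD: m=10.5499, payoff=25.4301, prob=0.000816
DUDDUD: m=10.5499, payoff=25.4301, prob=0.000816
UUDDUD: m=17.8889, payoff=18.0911, prob=0.003536
DDUDUD: m=10.5499, payoff=25.4301, prob=0.000816
UDUDUD: m=17.8889, payoff=18.0911, prob=0.003536
DUUDUD: m=17.8889, payoff=18.0911, prob=0.003536
UUUDUD: m=30.3334, payoff=5.6466, prob=0.015321
DDDUUD: m=10.5499, payoff=25.4301, prob=0.000816
UDDUUD: m=17.8889, payoff=18.0911, prob=0.003536
DUDUUD: m=17.8889, payoff=18.0911, prob=0.003536
UUDUUD: m=30.3334, payoff=5.6466, prob=0.015321
DDUUUD: m=16.1874, payoff=19.7926, prob=0.003536
UDUUUD: m=27.4482, payoff=8.5318, prob=0.015321
DUUUUD: m=23.4600, payoff=12.5200, prob=0.015321
UUUUUD: m=39.7800, payoff=0.0000, prob=0.066392
DDDDDU: m=5.3177, payoff=30.6623, prob=0.000188
UDDDDU: m=9.0170, payoff=26.9630, prob=0.000816
DUDDDU: m=9.0170, payoff=26.9630, prob=0.000816
UUDDDU: m=15.2897, payoff=20.6903, prob=0.003536
DDUDDU: m=9.0170, payoff=26.9630, prob=0.000816
UDUDDU: m=15.2897, payoff=20.6903, prob=0.003536
DUUDDU: m=15.2897, payoff=20.6903, prob=0.003536
UUUDDU: m=25.9260, payoff=10.0540, prob=0.015321
DDDUDU: m=9.0170, payoff=26.9630, prob=0.000816
UDDUDU: m=15.2897, payoff=20.6903, prob=0.003536
DUDUDU: m=15.2897, payoff=20.6903, prob=0.003536
UUDUDU: m=25.9260, payoff=10.0540, prob=0.015321
DDUUDU: m=15.2897, payoff=20.6903, prob=0.003536
UDUUDU: m=25.9260, payoff=10.0540, prob=0.015321
DUUUDU: m=23.4600, payoff=12.5200, prob=0.015321
UUUUDU: m=39.7800, payoff=0.0000, prob=0.066392
DDDDUU: m=7.7068, payoff=28.2732, prob=0.000816
UDDDUU: m=13.0681, payoff=22.9119, prob=0.003536
DUDDUU: m=13.0681, payoff=22.9119, prob=0.003536
UUDDUU: m=22.1589, payoff=13.8211, prob=0.015321
DDUDUU: m=13.0681, payoff=22.9119, prob=0.003536
UDUDUU: m=22.1589, payoff=13.8211, prob=0.015321
DUUDUU: m=22.1589, payoff=13.8211, prob=0.015321
UUUDUU: m=37.5738, payoff=0.0000, prob=0.066392
DDDUUU: m=11.1693, payoff=24.8107, prob=0.003536
UDDUUU: m=18.9393, payoff=17.0407, prob=0.015321
DUDUUU: m=18.9393, payoff=17.0407, prob=0.015321
UUDUUU: m=32.1144, payoff=3.8656, prob=0.066392
DDUUUU: m=16.1874, payoff=19.7926, prob=0.015321
UDUUUU: m=27.4482, payoff=8.5318, prob=0.066392
DUUUUU: m=23.4600, payoff=12.5200, prob=0.066392
UUUUUU: m=39.7800, payoff=0.0000, prob=0.287700
Price = Σ prob·payoff / R^6 = 6.120140 / 1.586874 = 3.8567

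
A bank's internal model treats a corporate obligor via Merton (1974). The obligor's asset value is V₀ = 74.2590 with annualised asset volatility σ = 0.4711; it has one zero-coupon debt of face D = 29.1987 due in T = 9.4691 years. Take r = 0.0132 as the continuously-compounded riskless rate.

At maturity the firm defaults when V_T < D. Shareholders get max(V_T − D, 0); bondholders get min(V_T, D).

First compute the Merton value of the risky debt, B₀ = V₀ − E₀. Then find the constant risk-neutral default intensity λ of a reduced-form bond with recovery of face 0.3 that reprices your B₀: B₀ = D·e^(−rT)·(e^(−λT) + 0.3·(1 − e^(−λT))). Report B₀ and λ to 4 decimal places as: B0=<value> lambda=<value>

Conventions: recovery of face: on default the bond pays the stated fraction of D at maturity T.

B0=18.3475 lambda=0.0560

Equity is a call on the firm's assets struck at D = 29.1987:
d₁ = [ln(V₀/D) + (r + σ²/2)T] / (σ√T)
   = [ln(74.2590/29.1987) + (0.0132 + 0.5·0.4711²)·9.4691] / (0.4711·√9.4691)
   = [0.933435 + 1.175755] / 1.449664 = 1.454951
d₂ = d₁ − σ√T = 1.454951 − 1.449664 = 0.005286
N(d₁) = 0.927159,  N(d₂) = 0.502109,  e^(−rT) = 0.882504
E₀ = V₀·N(d₁) − D·e^(−rT)·N(d₂)
   = 74.2590·0.927159 − 29.1987·0.882504·0.502109 = 55.911541
B₀ = V₀ − E₀ = 74.2590 − 55.911541 = 18.347459
e^(−λT) = (B₀·e^(rT)/D − 0.3)/(1 − 0.3) = (18.3475·1.133140/29.1987 − 0.3)/0.7 = 0.58861072
λ = −ln(0.58861072)/9.4691 = 0.055970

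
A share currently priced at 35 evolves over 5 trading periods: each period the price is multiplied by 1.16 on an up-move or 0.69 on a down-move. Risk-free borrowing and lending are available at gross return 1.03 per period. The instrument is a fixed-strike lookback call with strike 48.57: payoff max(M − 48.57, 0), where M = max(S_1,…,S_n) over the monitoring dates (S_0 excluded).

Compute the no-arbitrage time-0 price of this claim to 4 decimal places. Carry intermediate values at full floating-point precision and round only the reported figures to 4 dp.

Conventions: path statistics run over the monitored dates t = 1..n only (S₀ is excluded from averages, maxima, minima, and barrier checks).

price = 5.7770

Under the martingale measure an up-move has probability p* = 0.7234; value the claim as the probability-weighted average of per-path payoffs, discounted 5 periods at R = 1.03.
Enumerate all 2^5 = 32 price paths (U = up ×1.16, D = down ×0.69); each path with k up-moves has probability p*^k·(1−p*)^(5−k).
DDDDD: M=24.1500, payoff=0.0000, prob=0.001619
UDDDD: M=40.6000, payoff=0.0000, prob=0.004234
DUDDD: M=28.0140, payoff=0.0000, prob=0.004234
UUDDD: M=47.0960, payoff=0.0000, prob=0.011074
DDUDD: M=24.1500, payoff=0.0000, prob=0.004234
UDUDD: M=40.6000, payoff=0.0000, prob=0.011074
DUUDD: M=32.4962, payoff=0.0000, prob=0.011074
UUUDD: M=54.6314, payoff=6.0614, prob=0.028962
DDDUD: M=24.1500, payoff=0.0000, prob=0.004234
UDDUD: M=40.6000, payoff=0.0000, prob=0.011074
DUDUD: M=28.0140, payoff=0.0000, prob=0.011074
UUDUD: M=47.0960, payoff=0.0000, prob=0.028962
DDUUD: M=24.1500, payoff=0.0000, prob=0.011074
UDUUD: M=40.6000, payoff=0.0000, prob=0.028962
DUUUD: M=37.6956, payoff=0.0000, prob=0.028962
UUUUD: M=63.3724, payoff=14.8024, prob=0.075748
DDDDU: M=24.1500, payoff=0.0000, prob=0.004234
UDDDU: M=40.6000, payoff=0.0000, prob=0.011074
DUDDU: M=28.0140, payoff=0.0000, prob=0.011074
UUDDU: M=47.0960, payoff=0.0000, prob=0.028962
DDUDU: M=24.1500, payoff=0.0000, prob=0.011074
UDUDU: M=40.6000, payoff=0.0000, prob=0.028962
DUUDU: M=32.4962, payoff=0.0000, prob=0.028962
UUUDU: M=54.6314, payoff=6.0614, prob=0.075748
DDDUU: M=24.1500, payoff=0.0000, prob=0.011074
UDDUU: M=40.6000, payoff=0.0000, prob=0.028962
DUDUU: M=28.0140, payoff=0.0000, prob=0.028962
UUDUU: M=47.0960, payoff=0.0000, prob=0.075748
DDUUU: M=26.0100, payoff=0.0000, prob=0.028962
UDUUU: M=43.7269, payoff=0.0000, prob=0.075748
DUUUU: M=43.7269, payoff=0.0000, prob=0.075748
UUUUU: M=73.5120, payoff=24.9420, prob=0.198109
Price = Σ prob·payoff / R^5 = 6.697171 / 1.159274 = 5.7770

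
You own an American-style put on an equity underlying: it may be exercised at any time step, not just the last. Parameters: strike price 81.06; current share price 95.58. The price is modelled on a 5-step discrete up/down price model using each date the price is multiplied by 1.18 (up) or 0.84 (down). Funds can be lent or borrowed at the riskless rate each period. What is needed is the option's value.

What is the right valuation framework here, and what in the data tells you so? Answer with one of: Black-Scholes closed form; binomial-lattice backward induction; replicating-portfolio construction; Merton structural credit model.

Key observation: the exercise right at every one of the 5 steps is what matters: each node needs max(81.06 − S, continuation), which only the stepwise tree valuation starting from spot 95.58 delivers.

framework: binomial-lattice backward induction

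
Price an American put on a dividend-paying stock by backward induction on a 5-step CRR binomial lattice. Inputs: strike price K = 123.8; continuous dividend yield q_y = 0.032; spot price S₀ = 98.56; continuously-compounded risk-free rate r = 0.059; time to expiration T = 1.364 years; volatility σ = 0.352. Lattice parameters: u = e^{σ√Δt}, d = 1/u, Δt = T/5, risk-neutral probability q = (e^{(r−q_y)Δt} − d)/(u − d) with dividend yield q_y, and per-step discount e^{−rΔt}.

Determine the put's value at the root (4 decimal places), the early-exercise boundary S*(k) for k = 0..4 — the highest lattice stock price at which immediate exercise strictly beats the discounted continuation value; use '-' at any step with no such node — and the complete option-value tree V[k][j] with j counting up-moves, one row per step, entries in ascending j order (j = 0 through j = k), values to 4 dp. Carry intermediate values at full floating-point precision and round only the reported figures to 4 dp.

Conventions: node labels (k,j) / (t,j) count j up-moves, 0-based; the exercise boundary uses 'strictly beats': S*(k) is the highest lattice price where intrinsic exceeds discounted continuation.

Δt=0.27280  u=1.20184  d=0.83206  q=0.47416  discount=0.98403
step 5 (expiry): payoffs max(K−S,0) = 84.4926 67.0240 41.7921 5.3470 0.0000 0.0000
step 4: (k=4,j=0): S=47.2411, K−S=76.5589, hold=74.9929 ⇒ V=76.5589 exercise | (k=4,j=1): S=68.2355, K−S=55.5645, hold=54.1810 ⇒ V=55.5645 exercise | (k=4,j=2): S=98.5600, K−S=25.2400, hold=24.1200 ⇒ V=25.2400 exercise | (k=4,j=3): S=142.3611, K−S=0.0000, hold=2.7668 ⇒ V=2.7668 continue | (k=4,j=4): S=205.6278, K−S=0.0000, hold=0.0000 ⇒ V=0.0000 continue  boundary S*=98.5600
step 3: (k=3,j=0): S=56.7760, K−S=67.0240, hold=65.5408 ⇒ V=67.0240 exercise | (k=3,j=1): S=82.0079, K−S=41.7921, hold=40.5283 ⇒ V=41.7921 exercise | (k=3,j=2): S=118.4530, K−S=5.3470, hold=14.3513 ⇒ V=14.3513 continue | (k=3,j=3): S=171.0947, K−S=0.0000, hold=1.4317 ⇒ V=1.4317 continue  boundary S*=82.0079
step 2: (k=2,j=0): S=68.2355, K−S=55.5645, hold=54.1810 ⇒ V=55.5645 exercise | (k=2,j=1): S=98.5600, K−S=25.2400, hold=28.3213 ⇒ V=28.3213 continue | (k=2,j=2): S=142.3611, K−S=0.0000, hold=8.0940 ⇒ V=8.0940 continue  boundary S*=68.2355
step 1: (k=1,j=0): S=82.0079, K−S=41.7921, hold=41.9660 ⇒ V=41.9660 continue | (k=1,j=1): S=118.4530, K−S=5.3470, hold=18.4313 ⇒ V=18.4313 continue  boundary S*=-
step 0: (k=0,j=0): S=98.5600, K−S=25.2400, hold=30.3149 ⇒ V=30.3149 continue  boundary S*=-

price = 30.3149
boundary = - - 68.2355 82.0079 98.5600
tree:
30.3149
41.9660 18.4313
55.5645 28.3213 8.0940
67.0240 41.7921 14.3513 1.4317
76.5589 55.5645 25.2400 2.7668 0.0000
84.4926 67.0240 41.7921 5.3470 0.0000 0.0000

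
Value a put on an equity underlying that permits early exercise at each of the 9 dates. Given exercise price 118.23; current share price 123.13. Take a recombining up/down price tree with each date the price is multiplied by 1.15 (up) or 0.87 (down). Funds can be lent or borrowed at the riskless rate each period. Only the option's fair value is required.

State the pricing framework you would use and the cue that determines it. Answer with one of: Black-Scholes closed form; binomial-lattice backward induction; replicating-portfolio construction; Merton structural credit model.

Key observation: the exercise right at every one of the 9 steps is what matters: each node needs max(118.23 − S, continuation), which only the stepwise tree valuation starting from spot 123.13 delivers.

framework: binomial-lattice backward induction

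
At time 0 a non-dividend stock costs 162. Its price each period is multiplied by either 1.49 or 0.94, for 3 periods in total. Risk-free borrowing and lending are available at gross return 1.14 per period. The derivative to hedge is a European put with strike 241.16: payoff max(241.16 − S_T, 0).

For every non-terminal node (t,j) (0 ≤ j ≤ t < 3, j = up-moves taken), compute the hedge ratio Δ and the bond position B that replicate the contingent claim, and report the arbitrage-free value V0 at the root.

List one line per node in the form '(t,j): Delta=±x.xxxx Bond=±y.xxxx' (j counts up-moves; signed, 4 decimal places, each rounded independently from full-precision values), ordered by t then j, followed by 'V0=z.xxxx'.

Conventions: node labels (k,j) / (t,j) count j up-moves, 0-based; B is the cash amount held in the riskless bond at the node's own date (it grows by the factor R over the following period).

(0,0): Delta=-0.3868 Bond=89.5089
(1,0): Delta=-0.6309 Bond=139.2178
(1,1): Delta=-0.1172 Bond=36.9794
(2,0): Delta=-1.0000 Bond=211.5439
(2,1): Delta=-0.2234 Bond=66.2459
(2,2): Delta=0.0000 Bond=0.0000
V0=26.8554

No-arbitrage ⇒ martingale measure with p* = (R−d)/(u−d) = 0.3636.
Payoffs at expiry: V(3,0)=106.6054, V(3,1)=27.8766, V(3,2)=0.0000, V(3,3)=0.0000
Node (2,0) S=143.1432: V=(p*·27.8766+(1−p*)·106.6054)/1.14=68.4007; Δ=(27.8766−106.6054)/(213.2834−134.5546)=-1.0000; B=V−Δ·S=211.5439
Node (2,1) S=226.8972: V=(p*·0.0000+(1−p*)·27.8766)/1.14=15.5611; Δ=(0.0000−27.8766)/(338.0768−213.2834)=-0.2234; B=V−Δ·S=66.2459
Node (2,2) S=359.6562: V=(p*·0.0000+(1−p*)·0.0000)/1.14=0.0000; Δ=(0.0000−0.0000)/(535.8877−338.0768)=0.0000; B=V−Δ·S=0.0000
Node (1,0) S=152.2800: V=(p*·15.5611+(1−p*)·68.4007)/1.14=43.1459; Δ=(15.5611−68.4007)/(226.8972−143.1432)=-0.6309; B=V−Δ·S=139.2178
Node (1,1) S=241.3800: V=(p*·0.0000+(1−p*)·15.5611)/1.14=8.6864; Δ=(0.0000−15.5611)/(359.6562−226.8972)=-0.1172; B=V−Δ·S=36.9794
Node (0,0) S=162.0000: V=(p*·8.6864+(1−p*)·43.1459)/1.14=26.8554; Δ=(8.6864−43.1459)/(241.3800−152.2800)=-0.3868; B=V−Δ·S=89.5089
Verification: the root portfolio costs Δ(0,0)·S0 + B(0,0) = 26.8554, matching V0.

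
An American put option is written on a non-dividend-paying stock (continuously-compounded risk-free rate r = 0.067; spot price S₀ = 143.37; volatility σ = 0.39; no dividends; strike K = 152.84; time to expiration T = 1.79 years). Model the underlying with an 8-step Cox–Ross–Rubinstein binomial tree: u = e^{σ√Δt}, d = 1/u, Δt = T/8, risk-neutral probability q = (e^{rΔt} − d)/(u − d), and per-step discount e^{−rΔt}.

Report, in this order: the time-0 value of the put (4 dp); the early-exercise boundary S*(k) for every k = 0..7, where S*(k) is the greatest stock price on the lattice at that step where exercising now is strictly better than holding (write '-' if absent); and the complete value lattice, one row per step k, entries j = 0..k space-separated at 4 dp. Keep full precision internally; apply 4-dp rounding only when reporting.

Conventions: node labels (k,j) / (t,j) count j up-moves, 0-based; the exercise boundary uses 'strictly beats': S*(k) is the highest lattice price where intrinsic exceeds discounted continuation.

Δt=0.22375  u=1.20259  d=0.83154  q=0.49472  discount=0.98512
step 8 (expiry): payoffs max(K−S,0) = 120.0672 105.4431 84.2934 53.7061 9.4700 0.0000 0.0000 0.0000 0.0000
step 7: (k=7,j=0): S=39.4123, K−S=113.4277, hold=111.1535 ⇒ V=113.4277 exercise | (k=7,j=1): S=56.9991, K−S=95.8409, hold=93.5667 ⇒ V=95.8409 exercise | (k=7,j=2): S=82.4336, K−S=70.4064, hold=68.1323 ⇒ V=70.4064 exercise | (k=7,j=3): S=119.2176, K−S=33.6224, hold=31.3483 ⇒ V=33.6224 exercise | (k=7,j=4): S=172.4155, K−S=0.0000, hold=4.7138 ⇒ V=4.7138 continue | (k=7,j=5): S=249.3518, K−S=0.0000, hold=0.0000 ⇒ V=0.0000 continue | (k=7,j=6): S=360.6190, K−S=0.0000, hold=0.0000 ⇒ V=0.0000 continue | (k=7,j=7): S=521.5365, K−S=0.0000, hold=0.0000 ⇒ V=0.0000 continue  boundary S*=119.2176
step 6: (k=6,j=0): S=47.3969, K−S=105.4431, hold=103.1689 ⇒ V=105.4431 exercise | (k=6,j=1): S=68.5466, K−S=84.2934, hold=82.0192 ⇒ V=84.2934 exercise | (k=6,j=2): S=99.1339, K−S=53.7061, hold=51.4319 ⇒ V=53.7061 exercise | (k=6,j=3): S=143.3700, K−S=9.4700, hold=19.0334 ⇒ V=19.0334 continue | (k=6,j=4): S=207.3454, K−S=0.0000, hold=2.3464 ⇒ V=2.3464 continue | (k=6,j=5): S=299.8683, K−S=0.0000, hold=0.0000 ⇒ V=0.0000 continue | (k=6,j=6): S=433.6773, K−S=0.0000, hold=0.0000 ⇒ V=0.0000 continue  boundary S*=99.1339
step 5: (k=5,j=0): S=56.9991, K−S=95.8409, hold=93.5667 ⇒ V=95.8409 exercise | (k=5,j=1): S=82.4336, K−S=70.4064, hold=68.1323 ⇒ V=70.4064 exercise | (k=5,j=2): S=119.2176, K−S=33.6224, hold=36.0090 ⇒ V=36.0090 continue | (k=5,j=3): S=172.4155, K−S=0.0000, hold=10.6177 ⇒ V=10.6177 continue | (k=5,j=4): S=249.3518, K−S=0.0000, hold=1.1679 ⇒ V=1.1679 continue | (k=5,j=5): S=360.6190, K−S=0.0000, hold=0.0000 ⇒ V=0.0000 continue  boundary S*=82.4336
step 4: (k=4,j=0): S=68.5466, K−S=84.2934, hold=82.0192 ⇒ V=84.2934 exercise | (k=4,j=1): S=99.1339, K−S=53.7061, hold=52.5951 ⇒ V=53.7061 exercise | (k=4,j=2): S=143.3700, K−S=9.4700, hold=23.0986 ⇒ V=23.0986 continue | (k=4,j=3): S=207.3454, K−S=0.0000, hold=5.8543 ⇒ V=5.8543 continue | (k=4,j=4): S=299.8683, K−S=0.0000, hold=0.5814 ⇒ V=0.5814 continue  boundary S*=99.1339
step 3: (k=3,j=0): S=82.4336, K−S=70.4064, hold=68.1323 ⇒ V=70.4064 exercise | (k=3,j=1): S=119.2176, K−S=33.6224, hold=37.9903 ⇒ V=37.9903 continue | (k=3,j=2): S=172.4155, K−S=0.0000, hold=14.3508 ⇒ V=14.3508 continue | (k=3,j=3): S=249.3518, K−S=0.0000, hold=3.1974 ⇒ V=3.1974 continue  boundary S*=82.4336
step 2: (k=2,j=0): S=99.1339, K−S=53.7061, hold=53.5606 ⇒ V=53.7061 exercise | (k=2,j=1): S=143.3700, K−S=9.4700, hold=25.9042 ⇒ V=25.9042 continue | (k=2,j=2): S=207.3454, K−S=0.0000, hold=8.7016 ⇒ V=8.7016 continue  boundary S*=99.1339
step 1: (k=1,j=0): S=119.2176, K−S=33.6224, hold=39.3575 ⇒ V=39.3575 continue | (k=1,j=1): S=172.4155, K−S=0.0000, hold=17.1350 ⇒ V=17.1350 continue  boundary S*=-
step 0: (k=0,j=0): S=143.3700, K−S=9.4700, hold=27.9416 ⇒ V=27.9416 continue  boundary S*=-

price = 27.9416
boundary = - - 99.1339 82.4336 99.1339 82.4336 99.1339 119.2176
tree:
27.9416
39.3575 17.1350
53.7061 25.9042 8.7016
70.4064 37.9903 14.3508 3.1974
84.2934 53.7061 23.0986 5.8543 0.5814
95.8409 70.4064 36.0090 10.6177 1.1679 0.0000
105.4431 84.2934 53.7061 19.0334 2.3464 0.0000 0.0000
113.4277 95.8409 70.4064 33.6224 4.7138 0.0000 0.0000 0.0000
120.0672 105.4431 84.2934 53.7061 9.4700 0.0000 0.0000 0.0000 0.0000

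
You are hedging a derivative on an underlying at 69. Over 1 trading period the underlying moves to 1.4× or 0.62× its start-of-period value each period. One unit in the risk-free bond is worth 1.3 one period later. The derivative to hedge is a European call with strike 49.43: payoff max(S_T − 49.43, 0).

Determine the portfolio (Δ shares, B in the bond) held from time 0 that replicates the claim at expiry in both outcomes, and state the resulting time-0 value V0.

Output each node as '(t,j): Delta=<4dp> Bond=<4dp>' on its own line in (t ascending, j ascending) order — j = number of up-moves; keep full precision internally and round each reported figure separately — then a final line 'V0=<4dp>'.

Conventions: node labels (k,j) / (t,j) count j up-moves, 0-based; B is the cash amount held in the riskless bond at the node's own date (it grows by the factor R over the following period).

Under the risk-neutral measure, an up-move has probability p* = (R−d)/(u−d) = 0.8718 and values discount at R = 1.3.
At maturity the claim pays: V(1,0)=0.0000, V(1,1)=47.1700
  t=0,j=0: stock 69.0000 → up 96.6000 (V=47.1700), down 42.7800 (V=0.0000). Price 31.6327; hedge Δ=0.8764, bond B=-28.8416.
Sanity check at the root: Δ(0,0)·S0 + B(0,0) reproduces V0 = 31.6327.

(0,0): Delta=0.8764 Bond=-28.8416
V0=31.6327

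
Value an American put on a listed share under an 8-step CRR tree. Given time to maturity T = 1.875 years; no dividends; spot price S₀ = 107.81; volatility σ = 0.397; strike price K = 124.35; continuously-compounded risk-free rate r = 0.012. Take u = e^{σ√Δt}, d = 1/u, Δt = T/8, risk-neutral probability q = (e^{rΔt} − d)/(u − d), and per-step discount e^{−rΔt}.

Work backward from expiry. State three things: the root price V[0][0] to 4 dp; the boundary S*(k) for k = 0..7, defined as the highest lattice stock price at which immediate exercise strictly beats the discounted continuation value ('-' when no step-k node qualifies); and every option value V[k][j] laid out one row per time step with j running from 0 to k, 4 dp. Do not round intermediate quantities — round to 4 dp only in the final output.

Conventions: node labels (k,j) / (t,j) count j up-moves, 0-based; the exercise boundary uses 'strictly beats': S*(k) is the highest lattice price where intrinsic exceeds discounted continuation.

price = 33.0841
boundary = - - - - 49.9780 60.5688 73.4039 88.9588
tree:
33.0841
42.4782 22.2314
52.9324 30.4357 12.7125
63.8354 40.4258 18.8655 5.5493
74.3720 51.8269 27.2563 9.1064 1.3971
83.1109 63.7812 38.0764 14.6898 2.5915 0.0000
90.3218 74.3720 50.9461 23.1641 4.8070 0.0000 0.0000
96.2718 83.1109 63.7812 35.3912 8.9167 0.0000 0.0000 0.0000
101.1814 90.3218 74.3720 50.9461 16.5400 0.0000 0.0000 0.0000 0.0000

Δt=0.23438  u=1.21191  d=0.82514  q=0.45938  discount=0.99719
step 8 (expiry): payoffs max(K−S,0) = 101.1814 90.3218 74.3720 50.9461 16.5400 0.0000 0.0000 0.0000 0.0000
step 7: (k=7,j=0): S=28.0782, K−S=96.2718, hold=95.9226 ⇒ V=96.2718 exercise | (k=7,j=1): S=41.2391, K−S=83.1109, hold=82.7617 ⇒ V=83.1109 exercise | (k=7,j=2): S=60.5688, K−S=63.7812, hold=63.4320 ⇒ V=63.7812 exercise | (k=7,j=3): S=88.9588, K−S=35.3912, hold=35.0419 ⇒ V=35.3912 exercise | (k=7,j=4): S=130.6559, K−S=0.0000, hold=8.9167 ⇒ V=8.9167 continue | (k=7,j=5): S=191.8974, K−S=0.0000, hold=0.0000 ⇒ V=0.0000 continue | (k=7,j=6): S=281.8442, K−S=0.0000, hold=0.0000 ⇒ V=0.0000 continue | (k=7,j=7): S=413.9512, K−S=0.0000, hold=0.0000 ⇒ V=0.0000 continue  boundary S*=88.9588
step 6: (k=6,j=0): S=34.0282, K−S=90.3218, hold=89.9726 ⇒ V=90.3218 exercise | (k=6,j=1): S=49.9780, K−S=74.3720, hold=74.0227 ⇒ V=74.3720 exercise | (k=6,j=2): S=73.4039, K−S=50.9461, hold=50.5969 ⇒ V=50.9461 exercise | (k=6,j=3): S=107.8100, K−S=16.5400, hold=23.1641 ⇒ V=23.1641 continue | (k=6,j=4): S=158.3431, K−S=0.0000, hold=4.8070 ⇒ V=4.8070 continue | (k=6,j=5): S=232.5622, K−S=0.0000, hold=0.0000 ⇒ V=0.0000 continue | (k=6,j=6): S=341.5695, K−S=0.0000, hold=0.0000 ⇒ V=0.0000 continue  boundary S*=73.4039
step 5: (k=5,j=0): S=41.2391, K−S=83.1109, hold=82.7617 ⇒ V=83.1109 exercise | (k=5,j=1): S=60.5688, K−S=63.7812, hold=63.4320 ⇒ V=63.7812 exercise | (k=5,j=2): S=88.9588, K−S=35.3912, hold=38.0764 ⇒ V=38.0764 continue | (k=5,j=3): S=130.6559, K−S=0.0000, hold=14.6898 ⇒ V=14.6898 continue | (k=5,j=4): S=191.8974, K−S=0.0000, hold=2.5915 ⇒ V=2.5915 continue | (k=5,j=5): S=281.8442, K−S=0.0000, hold=0.0000 ⇒ V=0.0000 continue  boundary S*=60.5688
step 4: (k=4,j=0): S=49.9780, K−S=74.3720, hold=74.0227 ⇒ V=74.3720 exercise | (k=4,j=1): S=73.4039, K−S=50.9461, hold=51.8269 ⇒ V=51.8269 continue | (k=4,j=2): S=107.8100, K−S=16.5400, hold=27.2563 ⇒ V=27.2563 continue | (k=4,j=3): S=158.3431, K−S=0.0000, hold=9.1064 ⇒ V=9.1064 continue | (k=4,j=4): S=232.5622, K−S=0.0000, hold=1.3971 ⇒ V=1.3971 continue  boundary S*=49.9780
step 3: (k=3,j=0): S=60.5688, K−S=63.7812, hold=63.8354 ⇒ V=63.8354 continue | (k=3,j=1): S=88.9588, K−S=35.3912, hold=40.4258 ⇒ V=40.4258 continue | (k=3,j=2): S=130.6559, K−S=0.0000, hold=18.8655 ⇒ V=18.8655 continue | (k=3,j=3): S=191.8974, K−S=0.0000, hold=5.5493 ⇒ V=5.5493 continue  boundary S*=-
step 2: (k=2,j=0): S=73.4039, K−S=50.9461, hold=52.9324 ⇒ V=52.9324 continue | (k=2,j=1): S=107.8100, K−S=16.5400, hold=30.4357 ⇒ V=30.4357 continue | (k=2,j=2): S=158.3431, K−S=0.0000, hold=12.7125 ⇒ V=12.7125 continue  boundary S*=-
step 1: (k=1,j=0): S=88.9588, K−S=35.3912, hold=42.4782 ⇒ V=42.4782 continue | (k=1,j=1): S=130.6559, K−S=0.0000, hold=22.2314 ⇒ V=22.2314 continue  boundary S*=-
step 0: (k=0,j=0): S=107.8100, K−S=16.5400, hold=33.0841 ⇒ V=33.0841 continue  boundary S*=-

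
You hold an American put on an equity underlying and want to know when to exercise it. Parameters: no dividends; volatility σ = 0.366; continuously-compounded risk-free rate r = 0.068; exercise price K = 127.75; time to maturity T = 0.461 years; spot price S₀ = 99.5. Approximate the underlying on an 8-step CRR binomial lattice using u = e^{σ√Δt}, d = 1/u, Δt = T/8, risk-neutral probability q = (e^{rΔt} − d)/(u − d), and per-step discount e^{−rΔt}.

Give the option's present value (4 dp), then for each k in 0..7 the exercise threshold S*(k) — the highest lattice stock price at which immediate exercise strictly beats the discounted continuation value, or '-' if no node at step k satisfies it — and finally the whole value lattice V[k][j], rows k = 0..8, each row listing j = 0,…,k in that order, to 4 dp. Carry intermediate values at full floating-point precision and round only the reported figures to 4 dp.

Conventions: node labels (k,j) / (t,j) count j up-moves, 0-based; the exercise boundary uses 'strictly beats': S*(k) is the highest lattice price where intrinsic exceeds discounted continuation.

price = 28.9482
boundary = - 91.1311 83.4660 91.1311 99.5000 91.1311 99.5000 108.6375
tree:
28.9482
36.6189 21.5158
44.2840 28.5612 14.6496
51.3043 36.6189 20.7393 8.6836
57.7342 44.2840 28.2500 13.4023 4.0399
63.6232 51.3043 36.6189 19.9298 6.9895 1.1262
69.0169 57.7342 44.2840 28.2500 11.7781 2.2628 0.0000
73.9570 63.6232 51.3043 36.6189 19.1125 4.5467 0.0000 0.0000
78.4815 69.0169 57.7342 44.2840 28.2500 9.1359 0.0000 0.0000 0.0000

params: Δt=0.05763 u=1.09183 d=0.91589 q=0.50036 e^(-rΔt)=0.99609
t_8 payoffs: 78.4815 69.0169 57.7342 44.2840 28.2500 9.1359 0.0000 0.0000 0.0000
t_7: node(7,0) S=53.7930 payoff=73.9570 vs cont=73.4573 → 73.9570 [stop]  node(7,1) S=64.1268 payoff=63.6232 vs cont=63.1236 → 63.6232 [stop]  node(7,2) S=76.4457 payoff=51.3043 vs cont=50.8047 → 51.3043 [stop]  node(7,3) S=91.1311 payoff=36.6189 vs cont=36.1193 → 36.6189 [stop]  node(7,4) S=108.6375 payoff=19.1125 vs cont=18.6129 → 19.1125 [stop]  node(7,5) S=129.5070 payoff=0.0000 vs cont=4.5467 → 4.5467 [wait]  node(7,6) S=154.3855 payoff=0.0000 vs cont=0.0000 → 0.0000 [wait]  node(7,7) S=184.0433 payoff=0.0000 vs cont=0.0000 → 0.0000 [wait]  ⇒ S*(7)=108.6375
t_6: node(6,0) S=58.7331 payoff=69.0169 vs cont=68.5173 → 69.0169 [stop]  node(6,1) S=70.0158 payoff=57.7342 vs cont=57.2346 → 57.7342 [stop]  node(6,2) S=83.4660 payoff=44.2840 vs cont=43.7844 → 44.2840 [stop]  node(6,3) S=99.5000 payoff=28.2500 vs cont=27.7504 → 28.2500 [stop]  node(6,4) S=118.6141 payoff=9.1359 vs cont=11.7781 → 11.7781 [wait]  node(6,5) S=141.4002 payoff=0.0000 vs cont=2.2628 → 2.2628 [wait]  node(6,6) S=168.5634 payoff=0.0000 vs cont=0.0000 → 0.0000 [wait]  ⇒ S*(6)=99.5000
t_5: node(5,0) S=64.1268 payoff=63.6232 vs cont=63.1236 → 63.6232 [stop]  node(5,1) S=76.4457 payoff=51.3043 vs cont=50.8047 → 51.3043 [stop]  node(5,2) S=91.1311 payoff=36.6189 vs cont=36.1193 → 36.6189 [stop]  node(5,3) S=108.6375 payoff=19.1125 vs cont=19.9298 → 19.9298 [wait]  node(5,4) S=129.5070 payoff=0.0000 vs cont=6.9895 → 6.9895 [wait]  node(5,5) S=154.3855 payoff=0.0000 vs cont=1.1262 → 1.1262 [wait]  ⇒ S*(5)=91.1311
t_4: node(4,0) S=70.0158 payoff=57.7342 vs cont=57.2346 → 57.7342 [stop]  node(4,1) S=83.4660 payoff=44.2840 vs cont=43.7844 → 44.2840 [stop]  node(4,2) S=99.5000 payoff=28.2500 vs cont=28.1577 → 28.2500 [stop]  node(4,3) S=118.6141 payoff=9.1359 vs cont=13.4023 → 13.4023 [wait]  node(4,4) S=141.4002 payoff=0.0000 vs cont=4.0399 → 4.0399 [wait]  ⇒ S*(4)=99.5000
t_3: node(3,0) S=76.4457 payoff=51.3043 vs cont=50.8047 → 51.3043 [stop]  node(3,1) S=91.1311 payoff=36.6189 vs cont=36.1193 → 36.6189 [stop]  node(3,2) S=108.6375 payoff=19.1125 vs cont=20.7393 → 20.7393 [wait]  node(3,3) S=129.5070 payoff=0.0000 vs cont=8.6836 → 8.6836 [wait]  ⇒ S*(3)=91.1311
t_2: node(2,0) S=83.4660 payoff=44.2840 vs cont=43.7844 → 44.2840 [stop]  node(2,1) S=99.5000 payoff=28.2500 vs cont=28.5612 → 28.5612 [wait]  node(2,2) S=118.6141 payoff=9.1359 vs cont=14.6496 → 14.6496 [wait]  ⇒ S*(2)=83.4660
t_1: node(1,0) S=91.1311 payoff=36.6189 vs cont=36.2745 → 36.6189 [stop]  node(1,1) S=108.6375 payoff=19.1125 vs cont=21.5158 → 21.5158 [wait]  ⇒ S*(1)=91.1311
t_0: node(0,0) S=99.5000 payoff=28.2500 vs cont=28.9482 → 28.9482 [wait]  ⇒ S*(0)=-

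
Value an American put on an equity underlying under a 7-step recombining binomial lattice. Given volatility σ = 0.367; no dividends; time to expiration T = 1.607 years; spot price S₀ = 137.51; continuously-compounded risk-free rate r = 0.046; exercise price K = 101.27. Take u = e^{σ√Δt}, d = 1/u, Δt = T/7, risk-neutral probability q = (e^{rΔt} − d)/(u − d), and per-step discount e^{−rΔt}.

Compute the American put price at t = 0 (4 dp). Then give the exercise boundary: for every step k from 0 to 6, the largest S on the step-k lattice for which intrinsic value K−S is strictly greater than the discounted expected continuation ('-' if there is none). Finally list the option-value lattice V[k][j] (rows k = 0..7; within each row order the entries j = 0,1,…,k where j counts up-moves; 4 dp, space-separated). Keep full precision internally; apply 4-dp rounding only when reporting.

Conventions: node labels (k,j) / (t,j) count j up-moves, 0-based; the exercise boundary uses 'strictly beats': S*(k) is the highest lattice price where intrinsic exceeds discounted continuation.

Δt=0.22957  u=1.19225  d=0.83875  q=0.48618  discount=0.98950
step 7 (expiry): payoffs max(K−S,0) = 61.1130 44.1884 20.1307 0.0000 0.0000 0.0000 0.0000 0.0000
step 6: (k=6,j=0): S=47.8772, K−S=53.3928, hold=52.3290 ⇒ V=53.3928 exercise | (k=6,j=1): S=68.0556, K−S=33.2144, hold=32.1506 ⇒ V=33.2144 exercise | (k=6,j=2): S=96.7384, K−S=4.5316, hold=10.2348 ⇒ V=10.2348 continue | (k=6,j=3): S=137.5100, K−S=0.0000, hold=0.0000 ⇒ V=0.0000 continue | (k=6,j=4): S=195.4652, K−S=0.0000, hold=0.0000 ⇒ V=0.0000 continue | (k=6,j=5): S=277.8464, K−S=0.0000, hold=0.0000 ⇒ V=0.0000 continue | (k=6,j=6): S=394.9481, K−S=0.0000, hold=0.0000 ⇒ V=0.0000 continue  boundary S*=68.0556
step 5: (k=5,j=0): S=57.0816, K−S=44.1884, hold=43.1246 ⇒ V=44.1884 exercise | (k=5,j=1): S=81.1393, K−S=20.1307, hold=21.8106 ⇒ V=21.8106 continue | (k=5,j=2): S=115.3365, K−S=0.0000, hold=5.2036 ⇒ V=5.2036 continue | (k=5,j=3): S=163.9464, K−S=0.0000, hold=0.0000 ⇒ V=0.0000 continue | (k=5,j=4): S=233.0436, K−S=0.0000, hold=0.0000 ⇒ V=0.0000 continue | (k=5,j=5): S=331.2626, K−S=0.0000, hold=0.0000 ⇒ V=0.0000 continue  boundary S*=57.0816
step 4: (k=4,j=0): S=68.0556, K−S=33.2144, hold=32.9588 ⇒ V=33.2144 exercise | (k=4,j=1): S=96.7384, K−S=4.5316, hold=13.5922 ⇒ V=13.5922 continue | (k=4,j=2): S=137.5100, K−S=0.0000, hold=2.6456 ⇒ V=2.6456 continue | (k=4,j=3): S=195.4652, K−S=0.0000, hold=0.0000 ⇒ V=0.0000 continue | (k=4,j=4): S=277.8464, K−S=0.0000, hold=0.0000 ⇒ V=0.0000 continue  boundary S*=68.0556
step 3: (k=3,j=0): S=81.1393, K−S=20.1307, hold=23.4257 ⇒ V=23.4257 continue | (k=3,j=1): S=115.3365, K−S=0.0000, hold=8.1833 ⇒ V=8.1833 continue | (k=3,j=2): S=163.9464, K−S=0.0000, hold=1.3451 ⇒ V=1.3451 continue | (k=3,j=3): S=233.0436, K−S=0.0000, hold=0.0000 ⇒ V=0.0000 continue  boundary S*=-
step 2: (k=2,j=0): S=96.7384, K−S=4.5316, hold=15.8468 ⇒ V=15.8468 continue | (k=2,j=1): S=137.5100, K−S=0.0000, hold=4.8076 ⇒ V=4.8076 continue | (k=2,j=2): S=195.4652, K−S=0.0000, hold=0.6839 ⇒ V=0.6839 continue  boundary S*=-
step 1: (k=1,j=0): S=115.3365, K−S=0.0000, hold=10.3697 ⇒ V=10.3697 continue | (k=1,j=1): S=163.9464, K−S=0.0000, hold=2.7733 ⇒ V=2.7733 continue  boundary S*=-
step 0: (k=0,j=0): S=137.5100, K−S=0.0000, hold=6.6063 ⇒ V=6.6063 continue  boundary S*=-

price = 6.6063
boundary = - - - - 68.0556 57.0816 68.0556
tree:
6.6063
10.3697 2.7733
15.8468 4.8076 0.6839
23.4257 8.1833 1.3451 0.0000
33.2144 13.5922 2.6456 0.0000 0.0000
44.1884 21.8106 5.2036 0.0000 0.0000 0.0000
53.3928 33.2144 10.2348 0.0000 0.0000 0.0000 0.0000
61.1130 44.1884 20.1307 0.0000 0.0000 0.0000 0.0000 0.0000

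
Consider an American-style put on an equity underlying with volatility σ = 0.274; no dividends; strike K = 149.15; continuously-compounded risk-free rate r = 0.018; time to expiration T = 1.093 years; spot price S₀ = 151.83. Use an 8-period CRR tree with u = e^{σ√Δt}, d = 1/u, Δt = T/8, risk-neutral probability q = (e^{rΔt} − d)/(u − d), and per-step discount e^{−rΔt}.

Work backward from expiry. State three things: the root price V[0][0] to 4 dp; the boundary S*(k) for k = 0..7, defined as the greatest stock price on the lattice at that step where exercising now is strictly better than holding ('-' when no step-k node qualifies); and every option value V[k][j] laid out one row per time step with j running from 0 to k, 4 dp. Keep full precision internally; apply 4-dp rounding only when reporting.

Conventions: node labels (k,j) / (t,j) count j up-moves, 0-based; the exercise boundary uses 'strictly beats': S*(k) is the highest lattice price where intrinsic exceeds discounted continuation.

Δt=0.13662, u=1.10658, d=0.90368, q=0.48684, disc=e^(-rΔt)=0.99754
k=8 terminal: V=max(K-S,0) → 81.6224 66.4605 47.8943 25.1595 0.0000 0.0000 0.0000 0.0000 0.0000
k=7: j=0 S=74.7250 intr=74.4250 cont=74.0587 V=74.4250[EX]; j=1 S=91.5029 intr=57.6471 cont=57.2807 V=57.6471[EX]; j=2 S=112.0480 intr=37.1020 cont=36.7357 V=37.1020[EX]; j=3 S=137.2060 intr=11.9440 cont=12.8792 V=12.8792[hold]; j=4 S=168.0127 intr=0.0000 cont=0.0000 V=0.0000[hold]; j=5 S=205.7364 intr=0.0000 cont=0.0000 V=0.0000[hold]; j=6 S=251.9302 intr=0.0000 cont=0.0000 V=0.0000[hold]; j=7 S=308.4958 intr=0.0000 cont=0.0000 V=0.0000[hold]  S*(7)=112.0480
k=6: j=0 S=82.6895 intr=66.4605 cont=66.0941 V=66.4605[EX]; j=1 S=101.2557 intr=47.8943 cont=47.5280 V=47.8943[EX]; j=2 S=123.9905 intr=25.1595 cont=25.2473 V=25.2473[hold]; j=3 S=151.8300 intr=0.0000 cont=6.5929 V=6.5929[hold]; j=4 S=185.9202 intr=0.0000 cont=0.0000 V=0.0000[hold]; j=5 S=227.6647 intr=0.0000 cont=0.0000 V=0.0000[hold]; j=6 S=278.7820 intr=0.0000 cont=0.0000 V=0.0000[hold]  S*(6)=101.2557
k=5: j=0 S=91.5029 intr=57.6471 cont=57.2807 V=57.6471[EX]; j=1 S=112.0480 intr=37.1020 cont=36.7783 V=37.1020[EX]; j=2 S=137.2060 intr=11.9440 cont=16.1259 V=16.1259[hold]; j=3 S=168.0127 intr=0.0000 cont=3.3749 V=3.3749[hold]; j=4 S=205.7364 intr=0.0000 cont=0.0000 V=0.0000[hold]; j=5 S=251.9302 intr=0.0000 cont=0.0000 V=0.0000[hold]  S*(5)=112.0480
k=4: j=0 S=101.2557 intr=47.8943 cont=47.5280 V=47.8943[EX]; j=1 S=123.9905 intr=25.1595 cont=26.8240 V=26.8240[hold]; j=2 S=151.8300 intr=0.0000 cont=9.8939 V=9.8939[hold]; j=3 S=185.9202 intr=0.0000 cont=1.7276 V=1.7276[hold]; j=4 S=227.6647 intr=0.0000 cont=0.0000 V=0.0000[hold]  S*(4)=101.2557
k=3: j=0 S=112.0480 intr=37.1020 cont=37.5441 V=37.5441[hold]; j=1 S=137.2060 intr=11.9440 cont=18.5362 V=18.5362[hold]; j=2 S=168.0127 intr=0.0000 cont=5.9037 V=5.9037[hold]; j=3 S=205.7364 intr=0.0000 cont=0.8844 V=0.8844[hold]  S*(3)=-
k=2: j=0 S=123.9905 intr=25.1595 cont=28.2208 V=28.2208[hold]; j=1 S=151.8300 intr=0.0000 cont=12.3558 V=12.3558[hold]; j=2 S=185.9202 intr=0.0000 cont=3.4516 V=3.4516[hold]  S*(2)=-
k=1: j=0 S=137.2060 intr=11.9440 cont=20.4468 V=20.4468[hold]; j=1 S=168.0127 intr=0.0000 cont=8.0012 V=8.0012[hold]  S*(1)=-
k=0: j=0 S=151.8300 intr=0.0000 cont=14.3525 V=14.3525[hold]  S*(0)=-

price = 14.3525
boundary = - - - - 101.2557 112.0480 101.2557 112.0480
tree:
14.3525
20.4468 8.0012
28.2208 12.3558 3.4516
37.5441 18.5362 5.9037 0.8844
47.8943 26.8240 9.8939 1.7276 0.0000
57.6471 37.1020 16.1259 3.3749 0.0000 0.0000
66.4605 47.8943 25.2473 6.5929 0.0000 0.0000 0.0000
74.4250 57.6471 37.1020 12.8792 0.0000 0.0000 0.0000 0.0000
81.6224 66.4605 47.8943 25.1595 0.0000 0.0000 0.0000 0.0000 0.0000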